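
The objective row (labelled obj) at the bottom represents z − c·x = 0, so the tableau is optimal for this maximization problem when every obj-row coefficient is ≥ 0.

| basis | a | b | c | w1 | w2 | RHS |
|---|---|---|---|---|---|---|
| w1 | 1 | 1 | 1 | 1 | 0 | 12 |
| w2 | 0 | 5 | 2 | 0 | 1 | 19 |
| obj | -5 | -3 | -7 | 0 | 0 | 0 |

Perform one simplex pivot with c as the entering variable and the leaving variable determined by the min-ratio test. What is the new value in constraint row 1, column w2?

Ratio test on column c — row 1: 12/1 = 12; row 2: 19/2 = 19/2. Minimum is 19/2 at row 2 (w2 leaves); pivot element 2.
Divide row 2 by 2; eliminate column c from the other rows.
Row 1 update in column w2: 0 − 1·(1/2) = -1/2.

-1/2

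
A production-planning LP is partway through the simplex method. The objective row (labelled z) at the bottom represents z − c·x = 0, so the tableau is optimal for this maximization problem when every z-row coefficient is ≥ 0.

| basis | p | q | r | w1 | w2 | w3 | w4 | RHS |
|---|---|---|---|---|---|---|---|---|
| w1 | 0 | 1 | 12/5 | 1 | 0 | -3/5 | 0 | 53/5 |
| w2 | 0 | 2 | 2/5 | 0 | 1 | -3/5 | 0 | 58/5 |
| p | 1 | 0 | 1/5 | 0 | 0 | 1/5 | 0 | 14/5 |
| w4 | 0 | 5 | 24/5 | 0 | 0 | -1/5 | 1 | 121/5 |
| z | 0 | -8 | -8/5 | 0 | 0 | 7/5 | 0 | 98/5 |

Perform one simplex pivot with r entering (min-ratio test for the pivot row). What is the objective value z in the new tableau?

Ratio test on column r — row 1: (53/5)/(12/5) = 53/12; row 2: (58/5)/(2/5) = 29; row 3: (14/5)/(1/5) = 14; row 4: (121/5)/(24/5) = 121/24. Minimum is 53/12 at row 1 (w1 leaves); pivot element 12/5.
Pivot on row 1; the z-row RHS becomes 98/5 − (-8/5)·(53/12) = 80/3.

80/3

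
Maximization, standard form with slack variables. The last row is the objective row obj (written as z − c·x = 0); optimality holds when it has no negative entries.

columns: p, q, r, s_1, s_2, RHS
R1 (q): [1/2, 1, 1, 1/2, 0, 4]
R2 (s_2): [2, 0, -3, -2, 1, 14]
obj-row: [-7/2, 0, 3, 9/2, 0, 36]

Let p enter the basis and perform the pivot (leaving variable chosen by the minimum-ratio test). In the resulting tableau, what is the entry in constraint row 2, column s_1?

-1

Ratio test on column p — row 1: 4/(1/2) = 8; row 2: 14/2 = 7. Minimum is 7 at row 2 (s_2 leaves); pivot element 2.
Divide row 2 by 2; eliminate column p from the other rows.
In the new row 2, the s_1 entry is the old entry divided by the pivot: (-2)/2 = -1.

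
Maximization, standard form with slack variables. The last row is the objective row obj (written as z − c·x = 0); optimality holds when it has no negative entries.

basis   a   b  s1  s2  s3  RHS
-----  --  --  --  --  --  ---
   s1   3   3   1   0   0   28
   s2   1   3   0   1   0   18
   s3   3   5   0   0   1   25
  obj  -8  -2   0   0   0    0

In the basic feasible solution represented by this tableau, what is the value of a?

a is not in the basis, so in the current basic feasible solution a = 0.

0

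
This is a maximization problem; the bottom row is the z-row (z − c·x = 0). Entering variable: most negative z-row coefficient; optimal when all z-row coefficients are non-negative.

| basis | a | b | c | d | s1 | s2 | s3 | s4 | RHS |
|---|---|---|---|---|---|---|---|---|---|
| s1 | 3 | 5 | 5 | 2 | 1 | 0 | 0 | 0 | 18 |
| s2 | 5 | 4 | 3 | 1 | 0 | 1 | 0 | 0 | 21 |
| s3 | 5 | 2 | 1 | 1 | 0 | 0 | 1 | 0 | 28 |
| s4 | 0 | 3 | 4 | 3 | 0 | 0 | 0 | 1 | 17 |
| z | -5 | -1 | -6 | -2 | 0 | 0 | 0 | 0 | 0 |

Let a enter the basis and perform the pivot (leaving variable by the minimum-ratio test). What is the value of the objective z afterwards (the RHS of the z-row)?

21

Ratio test on column a — row 1: 18/3 = 6; row 2: 21/5 = 21/5; row 3: 28/5 = 28/5; row 4: entry 0 ≤ 0. Minimum is 21/5 at row 2 (s2 leaves); pivot element 5.
Pivot on row 2; the z-row RHS becomes 0 − (-5)·(21/5) = 21.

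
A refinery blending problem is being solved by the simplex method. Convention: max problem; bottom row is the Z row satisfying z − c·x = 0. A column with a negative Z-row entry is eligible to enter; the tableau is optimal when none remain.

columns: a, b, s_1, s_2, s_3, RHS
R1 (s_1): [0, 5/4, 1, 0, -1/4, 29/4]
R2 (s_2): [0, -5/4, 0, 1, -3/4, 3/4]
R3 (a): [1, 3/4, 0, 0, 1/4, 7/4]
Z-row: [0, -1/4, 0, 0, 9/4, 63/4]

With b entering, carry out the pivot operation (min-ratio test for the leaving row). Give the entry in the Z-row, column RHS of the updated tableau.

Ratio test on column b — row 1: (29/4)/(5/4) = 29/5; row 2: entry -5/4 ≤ 0; row 3: (7/4)/(3/4) = 7/3. Minimum is 7/3 at row 3 (a leaves); pivot element 3/4.
Divide row 3 by 3/4; eliminate column b from the other rows.
Z-row update in column RHS: 63/4 − (-1/4)·(7/3) = 49/3.

49/3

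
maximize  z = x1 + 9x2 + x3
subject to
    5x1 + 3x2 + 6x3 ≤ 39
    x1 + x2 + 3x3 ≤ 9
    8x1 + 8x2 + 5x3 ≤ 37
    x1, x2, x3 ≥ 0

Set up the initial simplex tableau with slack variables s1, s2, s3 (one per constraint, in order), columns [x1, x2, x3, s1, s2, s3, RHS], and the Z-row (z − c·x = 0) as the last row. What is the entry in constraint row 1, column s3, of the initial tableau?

Slack s3 belongs to constraint 3; its column is the unit vector e_3, so the entry in row 1 is 0.

0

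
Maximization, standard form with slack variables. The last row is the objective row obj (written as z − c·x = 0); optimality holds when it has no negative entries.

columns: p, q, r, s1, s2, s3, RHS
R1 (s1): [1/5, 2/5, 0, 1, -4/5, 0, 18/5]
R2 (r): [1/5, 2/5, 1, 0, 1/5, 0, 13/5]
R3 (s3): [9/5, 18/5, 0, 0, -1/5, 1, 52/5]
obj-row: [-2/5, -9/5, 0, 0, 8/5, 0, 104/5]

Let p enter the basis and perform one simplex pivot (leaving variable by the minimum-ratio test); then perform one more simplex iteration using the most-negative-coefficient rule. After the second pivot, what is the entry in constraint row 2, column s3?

-1/9

Ratio test on column p — row 1: (18/5)/(1/5) = 18; row 2: (13/5)/(1/5) = 13; row 3: (52/5)/(9/5) = 52/9. Minimum is 52/9 at row 3 (s3 leaves); pivot element 9/5.
Divide row 3 by 9/5; eliminate column p from the other rows.
Second iteration: most negative obj-row entry is -1 in column q, so q enters.
Ratio test on column q — row 1: entry 0 ≤ 0; row 2: entry 0 ≤ 0; row 3: (52/9)/2 = 26/9. Minimum is 26/9 at row 3 (p leaves); pivot element 2.
Divide row 3 by 2; eliminate column q from the other rows.
After both pivots, the entry at constraint row 2, column s3 is -1/9.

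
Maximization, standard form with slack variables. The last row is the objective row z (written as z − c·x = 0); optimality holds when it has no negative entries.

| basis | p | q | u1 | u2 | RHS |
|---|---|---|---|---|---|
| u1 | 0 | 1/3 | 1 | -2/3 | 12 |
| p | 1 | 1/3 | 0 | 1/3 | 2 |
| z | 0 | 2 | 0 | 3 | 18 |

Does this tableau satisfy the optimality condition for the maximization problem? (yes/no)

yes

Every z-row coefficient is ≥ 0, so the tableau is optimal.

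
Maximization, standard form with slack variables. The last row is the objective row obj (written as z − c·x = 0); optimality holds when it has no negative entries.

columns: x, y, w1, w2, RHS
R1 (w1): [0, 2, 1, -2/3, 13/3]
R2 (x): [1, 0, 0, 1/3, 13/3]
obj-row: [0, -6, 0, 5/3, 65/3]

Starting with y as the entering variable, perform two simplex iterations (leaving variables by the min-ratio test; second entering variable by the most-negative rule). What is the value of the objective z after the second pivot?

Ratio test on column y — row 1: (13/3)/2 = 13/6; row 2: entry 0 ≤ 0. Minimum is 13/6 at row 1 (w1 leaves); pivot element 2.
Pivot on row 1; the obj-row RHS becomes 65/3 − (-6)·(13/6) = 104/3.
Next entering variable (most negative obj-row entry -1/3): w2.
Ratio test on column w2 — row 1: entry -1/3 ≤ 0; row 2: (13/3)/(1/3) = 13. Minimum is 13 at row 2 (x leaves); pivot element 1/3.
After the second pivot the obj-row RHS is 104/3 − (-1/3)·13 = 39.

39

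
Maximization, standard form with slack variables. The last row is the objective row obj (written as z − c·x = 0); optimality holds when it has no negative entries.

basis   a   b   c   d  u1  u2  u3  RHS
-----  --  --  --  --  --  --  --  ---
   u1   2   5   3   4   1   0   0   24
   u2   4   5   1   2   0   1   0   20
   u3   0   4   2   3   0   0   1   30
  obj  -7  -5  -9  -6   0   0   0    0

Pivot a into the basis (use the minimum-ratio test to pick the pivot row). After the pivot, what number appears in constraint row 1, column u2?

-1/2

Ratio test on column a — row 1: 24/2 = 12; row 2: 20/4 = 5; row 3: entry 0 ≤ 0. Minimum is 5 at row 2 (u2 leaves); pivot element 4.
Divide row 2 by 4; eliminate column a from the other rows.
Row 1 update in column u2: 0 − 2·(1/4) = -1/2.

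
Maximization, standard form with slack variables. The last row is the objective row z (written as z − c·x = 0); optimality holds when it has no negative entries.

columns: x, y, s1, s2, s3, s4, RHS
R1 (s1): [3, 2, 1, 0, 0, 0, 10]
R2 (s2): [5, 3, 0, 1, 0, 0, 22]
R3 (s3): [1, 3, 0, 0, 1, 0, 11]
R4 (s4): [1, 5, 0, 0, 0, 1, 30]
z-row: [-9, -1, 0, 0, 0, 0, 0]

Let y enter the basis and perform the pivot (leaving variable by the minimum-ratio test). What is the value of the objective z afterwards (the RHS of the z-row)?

11/3

Ratio test on column y — row 1: 10/2 = 5; row 2: 22/3 = 22/3; row 3: 11/3 = 11/3; row 4: 30/5 = 6. Minimum is 11/3 at row 3 (s3 leaves); pivot element 3.
Pivot on row 3; the z-row RHS becomes 0 − (-1)·(11/3) = 11/3.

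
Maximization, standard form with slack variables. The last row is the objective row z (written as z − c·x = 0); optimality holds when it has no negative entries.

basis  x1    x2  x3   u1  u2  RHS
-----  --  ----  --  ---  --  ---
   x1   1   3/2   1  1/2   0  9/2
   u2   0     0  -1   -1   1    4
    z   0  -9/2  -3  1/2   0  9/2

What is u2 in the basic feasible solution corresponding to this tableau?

4

u2 is basic (row 2); its value is the RHS of that row, 4.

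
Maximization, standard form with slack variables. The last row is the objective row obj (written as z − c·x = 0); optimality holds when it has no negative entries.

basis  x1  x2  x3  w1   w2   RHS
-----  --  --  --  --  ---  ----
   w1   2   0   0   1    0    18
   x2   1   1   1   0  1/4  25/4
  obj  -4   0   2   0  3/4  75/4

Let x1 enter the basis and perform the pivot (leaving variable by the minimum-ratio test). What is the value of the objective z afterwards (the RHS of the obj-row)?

175/4

Ratio test on column x1 — row 1: 18/2 = 9; row 2: (25/4)/1 = 25/4. Minimum is 25/4 at row 2 (x2 leaves); pivot element 1.
Pivot on row 2; the obj-row RHS becomes 75/4 − (-4)·(25/4) = 175/4.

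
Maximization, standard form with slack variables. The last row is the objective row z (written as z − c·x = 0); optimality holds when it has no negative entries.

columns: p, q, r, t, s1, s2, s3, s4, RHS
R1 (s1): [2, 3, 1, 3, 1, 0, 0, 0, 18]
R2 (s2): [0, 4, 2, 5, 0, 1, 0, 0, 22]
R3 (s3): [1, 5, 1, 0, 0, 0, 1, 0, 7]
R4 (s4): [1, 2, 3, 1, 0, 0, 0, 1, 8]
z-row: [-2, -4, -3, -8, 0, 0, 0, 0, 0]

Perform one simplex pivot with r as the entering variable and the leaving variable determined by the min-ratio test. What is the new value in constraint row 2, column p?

Ratio test on column r — row 1: 18/1 = 18; row 2: 22/2 = 11; row 3: 7/1 = 7; row 4: 8/3 = 8/3. Minimum is 8/3 at row 4 (s4 leaves); pivot element 3.
Divide row 4 by 3; eliminate column r from the other rows.
Row 2 update in column p: 0 − 2·(1/3) = -2/3.

-2/3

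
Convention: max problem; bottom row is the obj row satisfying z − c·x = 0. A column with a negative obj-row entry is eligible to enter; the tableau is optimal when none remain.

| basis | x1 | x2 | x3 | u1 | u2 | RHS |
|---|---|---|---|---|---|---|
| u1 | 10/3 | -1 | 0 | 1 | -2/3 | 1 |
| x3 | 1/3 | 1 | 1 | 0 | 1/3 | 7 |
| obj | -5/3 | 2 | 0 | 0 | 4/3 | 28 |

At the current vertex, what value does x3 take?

x3 is basic (row 2); its value is the RHS of that row, 7.

7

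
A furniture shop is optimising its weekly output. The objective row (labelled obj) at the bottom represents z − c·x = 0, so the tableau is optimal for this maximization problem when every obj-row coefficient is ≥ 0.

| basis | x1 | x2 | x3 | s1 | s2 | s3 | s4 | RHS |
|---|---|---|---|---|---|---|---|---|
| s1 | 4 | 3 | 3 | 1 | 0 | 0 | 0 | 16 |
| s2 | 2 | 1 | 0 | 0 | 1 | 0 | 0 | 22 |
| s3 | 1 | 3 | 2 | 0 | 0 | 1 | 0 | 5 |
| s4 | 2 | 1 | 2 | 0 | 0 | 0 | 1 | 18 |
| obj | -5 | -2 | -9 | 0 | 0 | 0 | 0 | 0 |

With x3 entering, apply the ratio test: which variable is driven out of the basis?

Column x3 entries and ratios — s1: 16/3 = 16/3; s2: 0 ≤ 0, skip; s3: 5/2 = 5/2; s4: 18/2 = 9.
Smallest ratio is 5/2 in the row of s3, so s3 leaves.

s3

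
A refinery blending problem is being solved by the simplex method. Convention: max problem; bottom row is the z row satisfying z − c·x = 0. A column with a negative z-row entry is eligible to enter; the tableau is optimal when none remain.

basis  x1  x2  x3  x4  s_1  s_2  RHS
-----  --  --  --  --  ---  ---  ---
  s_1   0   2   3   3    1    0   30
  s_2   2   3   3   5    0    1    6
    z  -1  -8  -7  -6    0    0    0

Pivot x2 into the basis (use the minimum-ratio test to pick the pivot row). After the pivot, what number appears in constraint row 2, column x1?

Ratio test on column x2 — row 1: 30/2 = 15; row 2: 6/3 = 2. Minimum is 2 at row 2 (s_2 leaves); pivot element 3.
Divide row 2 by 3; eliminate column x2 from the other rows.
In the new row 2, the x1 entry is the old entry divided by the pivot: 2/3 = 2/3.

2/3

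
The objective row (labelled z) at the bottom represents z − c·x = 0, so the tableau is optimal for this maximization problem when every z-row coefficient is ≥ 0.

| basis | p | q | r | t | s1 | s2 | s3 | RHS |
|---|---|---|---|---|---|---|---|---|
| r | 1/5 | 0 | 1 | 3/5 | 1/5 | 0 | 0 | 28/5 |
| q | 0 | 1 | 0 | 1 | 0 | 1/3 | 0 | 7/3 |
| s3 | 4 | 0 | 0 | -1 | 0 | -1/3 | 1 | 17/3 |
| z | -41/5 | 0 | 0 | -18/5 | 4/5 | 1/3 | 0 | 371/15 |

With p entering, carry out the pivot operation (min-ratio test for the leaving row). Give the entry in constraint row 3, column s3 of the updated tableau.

Ratio test on column p — row 1: (28/5)/(1/5) = 28; row 2: entry 0 ≤ 0; row 3: (17/3)/4 = 17/12. Minimum is 17/12 at row 3 (s3 leaves); pivot element 4.
Divide row 3 by 4; eliminate column p from the other rows.
In the new row 3, the s3 entry is the old entry divided by the pivot: 1/4 = 1/4.

1/4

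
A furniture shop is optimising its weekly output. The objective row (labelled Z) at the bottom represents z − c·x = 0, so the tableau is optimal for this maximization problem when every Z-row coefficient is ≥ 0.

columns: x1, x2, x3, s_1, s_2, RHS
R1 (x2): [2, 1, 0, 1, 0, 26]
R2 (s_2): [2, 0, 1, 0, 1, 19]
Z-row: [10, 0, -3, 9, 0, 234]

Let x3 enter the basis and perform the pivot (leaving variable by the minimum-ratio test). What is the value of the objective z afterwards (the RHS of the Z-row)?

291

Ratio test on column x3 — row 1: entry 0 ≤ 0; row 2: 19/1 = 19. Minimum is 19 at row 2 (s_2 leaves); pivot element 1.
Pivot on row 2; the Z-row RHS becomes 234 − (-3)·19 = 291.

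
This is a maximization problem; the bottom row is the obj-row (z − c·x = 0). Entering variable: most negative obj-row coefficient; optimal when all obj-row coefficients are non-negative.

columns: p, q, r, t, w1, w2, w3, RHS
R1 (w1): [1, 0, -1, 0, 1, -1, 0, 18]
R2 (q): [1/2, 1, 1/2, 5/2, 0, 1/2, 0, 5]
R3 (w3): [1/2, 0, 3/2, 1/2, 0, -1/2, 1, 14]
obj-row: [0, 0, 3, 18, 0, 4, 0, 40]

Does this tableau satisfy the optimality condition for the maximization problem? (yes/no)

yes

Every obj-row coefficient is ≥ 0, so the tableau is optimal.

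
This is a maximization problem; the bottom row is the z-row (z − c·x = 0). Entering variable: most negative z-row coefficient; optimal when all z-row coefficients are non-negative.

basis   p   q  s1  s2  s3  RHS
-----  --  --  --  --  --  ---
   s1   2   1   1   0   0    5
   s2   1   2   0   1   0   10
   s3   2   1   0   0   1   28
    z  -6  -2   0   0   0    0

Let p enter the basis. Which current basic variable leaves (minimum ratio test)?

Column p entries and ratios — s1: 5/2 = 5/2; s2: 10/1 = 10; s3: 28/2 = 14.
Smallest ratio is 5/2 in the row of s1, so s1 leaves.

s1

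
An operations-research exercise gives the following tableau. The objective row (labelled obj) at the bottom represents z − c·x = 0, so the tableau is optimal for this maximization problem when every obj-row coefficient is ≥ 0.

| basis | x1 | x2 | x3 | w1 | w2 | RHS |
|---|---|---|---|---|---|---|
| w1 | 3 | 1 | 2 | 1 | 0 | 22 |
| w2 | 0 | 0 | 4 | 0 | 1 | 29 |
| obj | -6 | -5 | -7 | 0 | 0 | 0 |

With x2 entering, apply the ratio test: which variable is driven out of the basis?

Column x2 entries and ratios — w1: 22/1 = 22; w2: 0 ≤ 0, skip.
Smallest ratio is 22 in the row of w1, so w1 leaves.

w1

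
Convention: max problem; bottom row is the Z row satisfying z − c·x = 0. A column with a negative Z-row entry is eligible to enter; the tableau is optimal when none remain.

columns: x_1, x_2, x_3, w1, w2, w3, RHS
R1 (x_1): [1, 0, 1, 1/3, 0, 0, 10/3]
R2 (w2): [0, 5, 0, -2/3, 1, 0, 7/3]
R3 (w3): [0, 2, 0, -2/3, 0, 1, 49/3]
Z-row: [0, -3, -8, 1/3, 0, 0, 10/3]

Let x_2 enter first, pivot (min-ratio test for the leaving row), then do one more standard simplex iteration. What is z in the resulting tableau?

Ratio test on column x_2 — row 1: entry 0 ≤ 0; row 2: (7/3)/5 = 7/15; row 3: (49/3)/2 = 49/6. Minimum is 7/15 at row 2 (w2 leaves); pivot element 5.
Pivot on row 2; the Z-row RHS becomes 10/3 − (-3)·(7/15) = 71/15.
Next entering variable (most negative Z-row entry -8): x_3.
Ratio test on column x_3 — row 1: (10/3)/1 = 10/3; row 2: entry 0 ≤ 0; row 3: entry 0 ≤ 0. Minimum is 10/3 at row 1 (x_1 leaves); pivot element 1.
After the second pivot the Z-row RHS is 71/15 − (-8)·(10/3) = 157/5.

157/5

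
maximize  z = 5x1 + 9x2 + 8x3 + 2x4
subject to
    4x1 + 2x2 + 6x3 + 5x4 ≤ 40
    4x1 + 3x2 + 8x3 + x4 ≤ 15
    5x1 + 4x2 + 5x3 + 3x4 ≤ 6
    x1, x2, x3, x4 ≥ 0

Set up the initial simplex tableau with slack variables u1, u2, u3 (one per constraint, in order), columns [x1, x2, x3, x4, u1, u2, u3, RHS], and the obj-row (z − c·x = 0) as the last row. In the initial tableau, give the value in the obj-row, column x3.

-8

The obj-row carries the negated objective coefficients: the x3 entry is -8.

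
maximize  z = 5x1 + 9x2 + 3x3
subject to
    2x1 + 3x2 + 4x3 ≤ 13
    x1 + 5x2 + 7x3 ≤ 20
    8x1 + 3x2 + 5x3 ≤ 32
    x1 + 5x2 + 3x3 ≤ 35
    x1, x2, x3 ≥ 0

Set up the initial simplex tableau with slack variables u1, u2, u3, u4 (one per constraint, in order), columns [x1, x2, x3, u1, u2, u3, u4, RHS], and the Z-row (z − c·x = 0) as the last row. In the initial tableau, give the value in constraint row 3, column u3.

Slack u3 belongs to constraint 3; its column is the unit vector e_3, so the entry in row 3 is 1.

1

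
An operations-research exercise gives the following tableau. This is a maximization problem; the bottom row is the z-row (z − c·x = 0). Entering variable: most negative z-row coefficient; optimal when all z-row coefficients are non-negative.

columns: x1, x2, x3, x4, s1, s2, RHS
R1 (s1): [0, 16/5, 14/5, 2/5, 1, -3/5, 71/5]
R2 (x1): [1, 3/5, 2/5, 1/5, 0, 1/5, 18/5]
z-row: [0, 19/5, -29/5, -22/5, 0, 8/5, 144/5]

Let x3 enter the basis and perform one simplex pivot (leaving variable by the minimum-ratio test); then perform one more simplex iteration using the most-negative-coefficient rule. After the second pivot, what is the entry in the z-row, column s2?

15/2

Ratio test on column x3 — row 1: (71/5)/(14/5) = 71/14; row 2: (18/5)/(2/5) = 9. Minimum is 71/14 at row 1 (s1 leaves); pivot element 14/5.
Divide row 1 by 14/5; eliminate column x3 from the other rows.
Second iteration: most negative z-row entry is -25/7 in column x4, so x4 enters.
Ratio test on column x4 — row 1: (71/14)/(1/7) = 71/2; row 2: (11/7)/(1/7) = 11. Minimum is 11 at row 2 (x1 leaves); pivot element 1/7.
Divide row 2 by 1/7; eliminate column x4 from the other rows.
After both pivots, the entry at the z-row, column s2 is 15/2.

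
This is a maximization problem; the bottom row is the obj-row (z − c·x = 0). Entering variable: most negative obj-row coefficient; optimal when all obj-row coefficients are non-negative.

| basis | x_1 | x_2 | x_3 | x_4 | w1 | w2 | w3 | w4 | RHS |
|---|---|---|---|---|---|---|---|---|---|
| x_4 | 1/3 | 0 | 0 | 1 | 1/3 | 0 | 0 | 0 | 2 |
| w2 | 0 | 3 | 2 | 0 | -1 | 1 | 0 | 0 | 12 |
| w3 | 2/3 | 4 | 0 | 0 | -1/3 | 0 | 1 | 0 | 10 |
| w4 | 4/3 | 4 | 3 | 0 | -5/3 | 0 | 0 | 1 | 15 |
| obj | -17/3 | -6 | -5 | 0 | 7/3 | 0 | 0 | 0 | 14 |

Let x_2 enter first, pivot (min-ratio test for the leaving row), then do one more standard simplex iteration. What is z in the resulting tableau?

Ratio test on column x_2 — row 1: entry 0 ≤ 0; row 2: 12/3 = 4; row 3: 10/4 = 5/2; row 4: 15/4 = 15/4. Minimum is 5/2 at row 3 (w3 leaves); pivot element 4.
Pivot on row 3; the obj-row RHS becomes 14 − (-6)·(5/2) = 29.
Next entering variable (most negative obj-row entry -5): x_3.
Ratio test on column x_3 — row 1: entry 0 ≤ 0; row 2: (9/2)/2 = 9/4; row 3: entry 0 ≤ 0; row 4: 5/3 = 5/3. Minimum is 5/3 at row 4 (w4 leaves); pivot element 3.
After the second pivot the obj-row RHS is 29 − (-5)·(5/3) = 112/3.

112/3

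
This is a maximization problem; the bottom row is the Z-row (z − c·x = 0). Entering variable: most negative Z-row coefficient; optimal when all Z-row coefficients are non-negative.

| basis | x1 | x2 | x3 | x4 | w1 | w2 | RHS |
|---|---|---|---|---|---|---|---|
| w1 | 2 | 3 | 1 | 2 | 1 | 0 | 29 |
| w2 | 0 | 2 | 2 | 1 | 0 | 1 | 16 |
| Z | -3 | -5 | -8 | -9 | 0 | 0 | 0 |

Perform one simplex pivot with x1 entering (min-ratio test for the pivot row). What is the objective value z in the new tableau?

Ratio test on column x1 — row 1: 29/2 = 29/2; row 2: entry 0 ≤ 0. Minimum is 29/2 at row 1 (w1 leaves); pivot element 2.
Pivot on row 1; the Z-row RHS becomes 0 − (-3)·(29/2) = 87/2.

87/2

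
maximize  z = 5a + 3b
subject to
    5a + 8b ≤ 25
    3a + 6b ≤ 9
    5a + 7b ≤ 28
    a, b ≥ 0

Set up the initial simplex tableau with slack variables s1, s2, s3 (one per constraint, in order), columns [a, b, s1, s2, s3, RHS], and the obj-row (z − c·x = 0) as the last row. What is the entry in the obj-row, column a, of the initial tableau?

-5

The obj-row carries the negated objective coefficients: the a entry is -5.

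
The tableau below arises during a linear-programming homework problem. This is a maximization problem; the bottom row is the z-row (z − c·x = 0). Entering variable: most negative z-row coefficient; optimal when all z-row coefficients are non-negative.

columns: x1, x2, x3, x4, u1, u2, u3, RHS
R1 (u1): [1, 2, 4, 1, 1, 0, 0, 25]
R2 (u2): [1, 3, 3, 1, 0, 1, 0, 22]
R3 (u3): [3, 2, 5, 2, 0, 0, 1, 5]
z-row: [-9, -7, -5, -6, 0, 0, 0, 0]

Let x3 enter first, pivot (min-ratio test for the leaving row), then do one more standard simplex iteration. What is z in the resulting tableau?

Ratio test on column x3 — row 1: 25/4 = 25/4; row 2: 22/3 = 22/3; row 3: 5/5 = 1. Minimum is 1 at row 3 (u3 leaves); pivot element 5.
Pivot on row 3; the z-row RHS becomes 0 − (-5)·1 = 5.
Next entering variable (most negative z-row entry -6): x1.
Ratio test on column x1 — row 1: entry -7/5 ≤ 0; row 2: entry -4/5 ≤ 0; row 3: 1/(3/5) = 5/3. Minimum is 5/3 at row 3 (x3 leaves); pivot element 3/5.
After the second pivot the z-row RHS is 5 − (-6)·(5/3) = 15.

15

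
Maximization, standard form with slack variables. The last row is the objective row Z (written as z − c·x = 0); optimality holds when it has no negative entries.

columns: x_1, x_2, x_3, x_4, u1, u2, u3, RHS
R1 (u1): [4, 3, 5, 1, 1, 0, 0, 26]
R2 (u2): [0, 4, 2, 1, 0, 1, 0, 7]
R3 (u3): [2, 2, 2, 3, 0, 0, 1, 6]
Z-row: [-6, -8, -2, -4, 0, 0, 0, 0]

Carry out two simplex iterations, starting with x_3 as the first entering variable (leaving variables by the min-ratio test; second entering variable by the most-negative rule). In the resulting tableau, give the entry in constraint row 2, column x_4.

-1

Ratio test on column x_3 — row 1: 26/5 = 26/5; row 2: 7/2 = 7/2; row 3: 6/2 = 3. Minimum is 3 at row 3 (u3 leaves); pivot element 2.
Divide row 3 by 2; eliminate column x_3 from the other rows.
Second iteration: most negative Z-row entry is -6 in column x_2, so x_2 enters.
Ratio test on column x_2 — row 1: entry -2 ≤ 0; row 2: 1/2 = 1/2; row 3: 3/1 = 3. Minimum is 1/2 at row 2 (u2 leaves); pivot element 2.
Divide row 2 by 2; eliminate column x_2 from the other rows.
After both pivots, the entry at constraint row 2, column x_4 is -1.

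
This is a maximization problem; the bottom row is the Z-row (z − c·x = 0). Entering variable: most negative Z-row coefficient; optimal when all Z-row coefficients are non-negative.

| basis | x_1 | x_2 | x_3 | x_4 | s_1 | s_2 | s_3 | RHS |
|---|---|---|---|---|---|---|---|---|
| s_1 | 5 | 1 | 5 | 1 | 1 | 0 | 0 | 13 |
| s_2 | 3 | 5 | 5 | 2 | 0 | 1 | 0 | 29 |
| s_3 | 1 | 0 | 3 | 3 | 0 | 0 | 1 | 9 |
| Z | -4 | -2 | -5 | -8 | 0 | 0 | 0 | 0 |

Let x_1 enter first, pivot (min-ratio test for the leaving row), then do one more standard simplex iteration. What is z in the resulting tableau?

188/7

Ratio test on column x_1 — row 1: 13/5 = 13/5; row 2: 29/3 = 29/3; row 3: 9/1 = 9. Minimum is 13/5 at row 1 (s_1 leaves); pivot element 5.
Pivot on row 1; the Z-row RHS becomes 0 − (-4)·(13/5) = 52/5.
Next entering variable (most negative Z-row entry -36/5): x_4.
Ratio test on column x_4 — row 1: (13/5)/(1/5) = 13; row 2: (106/5)/(7/5) = 106/7; row 3: (32/5)/(14/5) = 16/7. Minimum is 16/7 at row 3 (s_3 leaves); pivot element 14/5.
After the second pivot the Z-row RHS is 52/5 − (-36/5)·(16/7) = 188/7.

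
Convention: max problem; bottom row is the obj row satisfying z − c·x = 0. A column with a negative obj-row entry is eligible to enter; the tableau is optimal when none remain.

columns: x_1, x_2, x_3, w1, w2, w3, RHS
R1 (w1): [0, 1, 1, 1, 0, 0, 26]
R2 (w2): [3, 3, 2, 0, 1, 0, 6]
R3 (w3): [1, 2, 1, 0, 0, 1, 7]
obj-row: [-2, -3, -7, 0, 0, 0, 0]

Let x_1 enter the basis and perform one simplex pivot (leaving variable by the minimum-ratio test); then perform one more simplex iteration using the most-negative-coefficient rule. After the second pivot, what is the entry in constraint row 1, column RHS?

Ratio test on column x_1 — row 1: entry 0 ≤ 0; row 2: 6/3 = 2; row 3: 7/1 = 7. Minimum is 2 at row 2 (w2 leaves); pivot element 3.
Divide row 2 by 3; eliminate column x_1 from the other rows.
Second iteration: most negative obj-row entry is -17/3 in column x_3, so x_3 enters.
Ratio test on column x_3 — row 1: 26/1 = 26; row 2: 2/(2/3) = 3; row 3: 5/(1/3) = 15. Minimum is 3 at row 2 (x_1 leaves); pivot element 2/3.
Divide row 2 by 2/3; eliminate column x_3 from the other rows.
After both pivots, the entry at constraint row 1, column RHS is 23.

23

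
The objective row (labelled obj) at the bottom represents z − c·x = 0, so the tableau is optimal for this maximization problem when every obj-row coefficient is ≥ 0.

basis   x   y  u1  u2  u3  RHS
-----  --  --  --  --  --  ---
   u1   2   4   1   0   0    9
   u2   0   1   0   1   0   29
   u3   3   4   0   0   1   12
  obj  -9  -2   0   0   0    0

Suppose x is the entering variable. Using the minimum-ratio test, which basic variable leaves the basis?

u3

Column x entries and ratios — u1: 9/2 = 9/2; u2: 0 ≤ 0, skip; u3: 12/3 = 4.
Smallest ratio is 4 in the row of u3, so u3 leaves.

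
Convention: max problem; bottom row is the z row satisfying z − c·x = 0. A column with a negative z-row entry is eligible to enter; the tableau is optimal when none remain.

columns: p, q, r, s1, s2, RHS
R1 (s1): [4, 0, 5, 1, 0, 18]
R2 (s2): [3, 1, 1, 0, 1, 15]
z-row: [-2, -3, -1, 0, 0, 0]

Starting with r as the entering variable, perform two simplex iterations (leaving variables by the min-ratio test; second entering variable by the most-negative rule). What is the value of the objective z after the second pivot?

Ratio test on column r — row 1: 18/5 = 18/5; row 2: 15/1 = 15. Minimum is 18/5 at row 1 (s1 leaves); pivot element 5.
Pivot on row 1; the z-row RHS becomes 0 − (-1)·(18/5) = 18/5.
Next entering variable (most negative z-row entry -3): q.
Ratio test on column q — row 1: entry 0 ≤ 0; row 2: (57/5)/1 = 57/5. Minimum is 57/5 at row 2 (s2 leaves); pivot element 1.
After the second pivot the z-row RHS is 18/5 − (-3)·(57/5) = 189/5.

189/5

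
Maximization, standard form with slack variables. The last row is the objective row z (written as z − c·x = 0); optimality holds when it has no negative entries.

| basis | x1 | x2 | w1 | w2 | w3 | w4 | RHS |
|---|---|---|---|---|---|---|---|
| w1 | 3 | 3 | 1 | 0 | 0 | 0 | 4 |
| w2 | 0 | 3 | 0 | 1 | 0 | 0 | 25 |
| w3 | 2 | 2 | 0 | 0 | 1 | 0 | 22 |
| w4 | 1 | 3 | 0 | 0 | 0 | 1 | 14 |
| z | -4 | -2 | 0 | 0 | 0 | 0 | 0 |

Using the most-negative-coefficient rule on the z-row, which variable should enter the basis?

x1

Negative z-row entries: x1: -4, x2: -2.
The most negative is -4 in column x1, so x1 enters.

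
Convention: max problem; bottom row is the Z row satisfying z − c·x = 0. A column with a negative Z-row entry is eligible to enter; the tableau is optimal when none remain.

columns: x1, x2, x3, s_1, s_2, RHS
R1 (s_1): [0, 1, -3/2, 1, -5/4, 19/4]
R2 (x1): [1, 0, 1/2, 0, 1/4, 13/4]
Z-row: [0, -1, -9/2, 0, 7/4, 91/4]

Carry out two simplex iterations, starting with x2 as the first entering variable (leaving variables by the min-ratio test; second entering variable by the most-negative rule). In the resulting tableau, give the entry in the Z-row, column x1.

Ratio test on column x2 — row 1: (19/4)/1 = 19/4; row 2: entry 0 ≤ 0. Minimum is 19/4 at row 1 (s_1 leaves); pivot element 1.
Divide row 1 by 1; eliminate column x2 from the other rows.
Second iteration: most negative Z-row entry is -6 in column x3, so x3 enters.
Ratio test on column x3 — row 1: entry -3/2 ≤ 0; row 2: (13/4)/(1/2) = 13/2. Minimum is 13/2 at row 2 (x1 leaves); pivot element 1/2.
Divide row 2 by 1/2; eliminate column x3 from the other rows.
After both pivots, the entry at the Z-row, column x1 is 12.

12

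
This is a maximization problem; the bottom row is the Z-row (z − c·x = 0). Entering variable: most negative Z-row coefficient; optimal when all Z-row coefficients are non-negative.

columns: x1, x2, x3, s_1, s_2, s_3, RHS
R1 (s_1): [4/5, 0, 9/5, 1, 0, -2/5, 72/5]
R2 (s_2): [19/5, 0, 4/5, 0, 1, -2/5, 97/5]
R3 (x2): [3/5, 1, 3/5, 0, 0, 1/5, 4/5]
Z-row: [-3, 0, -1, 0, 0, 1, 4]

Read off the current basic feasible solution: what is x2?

x2 is basic (row 3); its value is the RHS of that row, 4/5.

4/5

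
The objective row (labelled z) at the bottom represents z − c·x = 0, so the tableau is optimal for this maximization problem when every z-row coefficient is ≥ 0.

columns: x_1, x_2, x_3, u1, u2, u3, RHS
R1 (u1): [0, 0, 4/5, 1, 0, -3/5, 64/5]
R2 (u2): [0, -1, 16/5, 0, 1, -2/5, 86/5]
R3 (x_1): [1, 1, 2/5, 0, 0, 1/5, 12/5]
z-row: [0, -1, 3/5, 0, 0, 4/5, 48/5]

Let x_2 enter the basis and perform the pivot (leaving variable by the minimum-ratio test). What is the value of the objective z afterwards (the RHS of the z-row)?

Ratio test on column x_2 — row 1: entry 0 ≤ 0; row 2: entry -1 ≤ 0; row 3: (12/5)/1 = 12/5. Minimum is 12/5 at row 3 (x_1 leaves); pivot element 1.
Pivot on row 3; the z-row RHS becomes 48/5 − (-1)·(12/5) = 12.

12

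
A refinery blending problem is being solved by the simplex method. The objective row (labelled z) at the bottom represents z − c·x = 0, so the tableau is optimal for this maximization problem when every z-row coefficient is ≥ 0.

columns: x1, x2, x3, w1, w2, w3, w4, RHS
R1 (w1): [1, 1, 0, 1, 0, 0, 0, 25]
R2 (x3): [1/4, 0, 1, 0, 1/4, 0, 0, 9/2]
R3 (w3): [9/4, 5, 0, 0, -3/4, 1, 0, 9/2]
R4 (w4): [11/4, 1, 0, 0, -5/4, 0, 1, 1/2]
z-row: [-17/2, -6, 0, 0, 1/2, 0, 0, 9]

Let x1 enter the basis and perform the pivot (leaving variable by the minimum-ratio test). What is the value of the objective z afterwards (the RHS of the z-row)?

Ratio test on column x1 — row 1: 25/1 = 25; row 2: (9/2)/(1/4) = 18; row 3: (9/2)/(9/4) = 2; row 4: (1/2)/(11/4) = 2/11. Minimum is 2/11 at row 4 (w4 leaves); pivot element 11/4.
Pivot on row 4; the z-row RHS becomes 9 − (-17/2)·(2/11) = 116/11.

116/11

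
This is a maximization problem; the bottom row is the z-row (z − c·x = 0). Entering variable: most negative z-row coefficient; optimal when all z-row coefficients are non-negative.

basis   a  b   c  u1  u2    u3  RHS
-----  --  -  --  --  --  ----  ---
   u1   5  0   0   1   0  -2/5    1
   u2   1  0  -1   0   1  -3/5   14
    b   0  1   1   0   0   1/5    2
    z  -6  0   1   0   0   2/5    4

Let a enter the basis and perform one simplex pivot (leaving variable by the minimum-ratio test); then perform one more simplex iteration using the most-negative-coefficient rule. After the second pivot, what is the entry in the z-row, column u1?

Ratio test on column a — row 1: 1/5 = 1/5; row 2: 14/1 = 14; row 3: entry 0 ≤ 0. Minimum is 1/5 at row 1 (u1 leaves); pivot element 5.
Divide row 1 by 5; eliminate column a from the other rows.
Second iteration: most negative z-row entry is -2/25 in column u3, so u3 enters.
Ratio test on column u3 — row 1: entry -2/25 ≤ 0; row 2: entry -13/25 ≤ 0; row 3: 2/(1/5) = 10. Minimum is 10 at row 3 (b leaves); pivot element 1/5.
Divide row 3 by 1/5; eliminate column u3 from the other rows.
After both pivots, the entry at the z-row, column u1 is 6/5.

6/5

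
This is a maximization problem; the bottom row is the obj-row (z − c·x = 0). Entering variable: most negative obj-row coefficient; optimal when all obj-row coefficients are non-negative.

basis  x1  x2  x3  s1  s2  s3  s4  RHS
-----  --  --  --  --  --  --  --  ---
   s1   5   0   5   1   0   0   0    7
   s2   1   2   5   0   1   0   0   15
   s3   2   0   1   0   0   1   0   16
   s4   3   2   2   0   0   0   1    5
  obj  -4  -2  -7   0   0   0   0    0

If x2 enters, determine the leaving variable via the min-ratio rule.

s4

Column x2 entries and ratios — s1: 0 ≤ 0, skip; s2: 15/2 = 15/2; s3: 0 ≤ 0, skip; s4: 5/2 = 5/2.
Smallest ratio is 5/2 in the row of s4, so s4 leaves.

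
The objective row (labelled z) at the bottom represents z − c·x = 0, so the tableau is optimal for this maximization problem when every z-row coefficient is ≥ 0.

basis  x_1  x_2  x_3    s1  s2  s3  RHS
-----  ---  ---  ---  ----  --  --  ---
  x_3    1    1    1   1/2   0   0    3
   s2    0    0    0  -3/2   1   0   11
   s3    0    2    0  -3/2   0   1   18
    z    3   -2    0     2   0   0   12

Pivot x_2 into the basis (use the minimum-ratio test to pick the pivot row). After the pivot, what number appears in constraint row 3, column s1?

-5/2

Ratio test on column x_2 — row 1: 3/1 = 3; row 2: entry 0 ≤ 0; row 3: 18/2 = 9. Minimum is 3 at row 1 (x_3 leaves); pivot element 1.
Divide row 1 by 1; eliminate column x_2 from the other rows.
Row 3 update in column s1: -3/2 − 2·(1/2) = -5/2.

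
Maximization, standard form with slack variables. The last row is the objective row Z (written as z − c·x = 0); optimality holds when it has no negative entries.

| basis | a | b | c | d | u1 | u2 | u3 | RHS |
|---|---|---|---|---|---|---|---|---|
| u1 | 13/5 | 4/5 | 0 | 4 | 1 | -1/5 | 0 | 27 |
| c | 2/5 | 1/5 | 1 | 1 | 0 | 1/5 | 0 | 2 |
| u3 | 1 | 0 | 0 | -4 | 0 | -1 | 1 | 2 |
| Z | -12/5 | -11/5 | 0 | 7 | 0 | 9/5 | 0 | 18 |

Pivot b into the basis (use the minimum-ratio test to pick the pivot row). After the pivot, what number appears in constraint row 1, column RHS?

19

Ratio test on column b — row 1: 27/(4/5) = 135/4; row 2: 2/(1/5) = 10; row 3: entry 0 ≤ 0. Minimum is 10 at row 2 (c leaves); pivot element 1/5.
Divide row 2 by 1/5; eliminate column b from the other rows.
Row 1 update in column RHS: 27 − (4/5)·10 = 19.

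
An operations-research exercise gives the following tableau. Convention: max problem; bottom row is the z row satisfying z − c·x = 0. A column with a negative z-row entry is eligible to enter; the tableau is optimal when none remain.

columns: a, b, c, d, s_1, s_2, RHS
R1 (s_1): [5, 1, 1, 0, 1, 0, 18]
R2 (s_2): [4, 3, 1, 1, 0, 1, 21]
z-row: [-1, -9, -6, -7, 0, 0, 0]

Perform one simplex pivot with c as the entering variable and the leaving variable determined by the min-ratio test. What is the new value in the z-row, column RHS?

Ratio test on column c — row 1: 18/1 = 18; row 2: 21/1 = 21. Minimum is 18 at row 1 (s_1 leaves); pivot element 1.
Divide row 1 by 1; eliminate column c from the other rows.
z-row update in column RHS: 0 − (-6)·18 = 108.

108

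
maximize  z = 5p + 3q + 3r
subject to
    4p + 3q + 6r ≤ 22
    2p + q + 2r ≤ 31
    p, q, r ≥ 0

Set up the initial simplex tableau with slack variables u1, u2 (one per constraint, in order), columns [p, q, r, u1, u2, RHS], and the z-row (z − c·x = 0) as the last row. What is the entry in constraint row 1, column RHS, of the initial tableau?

22

The RHS of constraint 1 is b_1 = 22.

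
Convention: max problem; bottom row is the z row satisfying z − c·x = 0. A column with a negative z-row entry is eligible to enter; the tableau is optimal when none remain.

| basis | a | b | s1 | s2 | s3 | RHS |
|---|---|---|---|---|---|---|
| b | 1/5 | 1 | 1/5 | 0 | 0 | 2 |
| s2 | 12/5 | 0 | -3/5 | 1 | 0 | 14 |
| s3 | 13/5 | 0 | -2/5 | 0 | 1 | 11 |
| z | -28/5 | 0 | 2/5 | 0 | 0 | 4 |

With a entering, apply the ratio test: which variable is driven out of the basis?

s3

Column a entries and ratios — b: 2/(1/5) = 10; s2: 14/(12/5) = 35/6; s3: 11/(13/5) = 55/13.
Smallest ratio is 55/13 in the row of s3, so s3 leaves.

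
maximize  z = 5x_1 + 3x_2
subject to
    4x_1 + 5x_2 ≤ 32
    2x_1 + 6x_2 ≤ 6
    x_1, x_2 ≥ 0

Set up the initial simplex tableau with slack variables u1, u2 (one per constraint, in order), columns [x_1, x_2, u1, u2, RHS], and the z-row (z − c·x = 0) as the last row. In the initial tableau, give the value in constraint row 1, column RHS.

The RHS of constraint 1 is b_1 = 32.

32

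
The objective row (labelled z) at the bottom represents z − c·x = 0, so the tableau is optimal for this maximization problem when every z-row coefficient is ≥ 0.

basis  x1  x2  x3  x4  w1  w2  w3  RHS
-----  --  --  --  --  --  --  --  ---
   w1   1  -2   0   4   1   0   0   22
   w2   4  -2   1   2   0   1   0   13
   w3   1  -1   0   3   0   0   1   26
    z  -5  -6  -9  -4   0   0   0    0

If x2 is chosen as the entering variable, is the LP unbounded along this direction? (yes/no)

Every constraint-row entry in column x2 is ≤ 0, so increasing x2 is unbounded.

yes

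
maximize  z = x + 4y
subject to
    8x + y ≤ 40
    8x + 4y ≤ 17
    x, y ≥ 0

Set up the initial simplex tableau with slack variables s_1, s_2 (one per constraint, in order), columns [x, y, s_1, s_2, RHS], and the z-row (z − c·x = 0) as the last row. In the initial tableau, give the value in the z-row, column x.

The z-row carries the negated objective coefficients: the x entry is -1.

-1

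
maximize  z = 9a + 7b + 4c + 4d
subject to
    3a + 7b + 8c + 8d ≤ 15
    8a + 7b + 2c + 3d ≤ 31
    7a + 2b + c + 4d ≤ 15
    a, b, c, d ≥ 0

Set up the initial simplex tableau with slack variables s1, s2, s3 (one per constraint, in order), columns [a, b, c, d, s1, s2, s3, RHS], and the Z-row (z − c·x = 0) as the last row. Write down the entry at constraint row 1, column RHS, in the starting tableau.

The RHS of constraint 1 is b_1 = 15.

15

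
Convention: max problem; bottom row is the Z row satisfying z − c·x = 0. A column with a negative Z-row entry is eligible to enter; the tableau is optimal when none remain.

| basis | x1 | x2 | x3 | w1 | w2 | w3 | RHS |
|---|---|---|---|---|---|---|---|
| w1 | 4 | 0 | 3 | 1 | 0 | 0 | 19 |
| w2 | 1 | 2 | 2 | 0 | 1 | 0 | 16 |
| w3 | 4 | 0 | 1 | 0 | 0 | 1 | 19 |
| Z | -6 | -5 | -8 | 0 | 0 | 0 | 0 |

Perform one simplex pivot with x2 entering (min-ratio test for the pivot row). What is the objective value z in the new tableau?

Ratio test on column x2 — row 1: entry 0 ≤ 0; row 2: 16/2 = 8; row 3: entry 0 ≤ 0. Minimum is 8 at row 2 (w2 leaves); pivot element 2.
Pivot on row 2; the Z-row RHS becomes 0 − (-5)·8 = 40.

40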